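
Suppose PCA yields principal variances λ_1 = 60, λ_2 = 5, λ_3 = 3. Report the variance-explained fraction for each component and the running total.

Step 1 — total variance = trace(Sigma) = Σ λ_i = 60 + 5 + 3 = 68.

Step 2 — fraction explained by component i = λ_i / Σ λ:
  PC1: 60/68 = 0.8824
  PC2: 5/68 = 0.0735
  PC3: 3/68 = 0.0441

Step 3 — cumulative fraction after k components = (λ_1 + ... + λ_k) / Σ λ:
  k = 1: 60/68 = 0.8824
  k = 2: (60 + 5)/68 = 65/68 = 0.9559
  k = 3: (60 + 5 + 3)/68 = 68/68 = 1

Summary (fraction, with percent):

explained: PC1 0.8824 (88.24%), PC2 0.0735 (7.35%), PC3 0.0441 (4.41%);  cumulative: 0.8824, 0.9559, 1


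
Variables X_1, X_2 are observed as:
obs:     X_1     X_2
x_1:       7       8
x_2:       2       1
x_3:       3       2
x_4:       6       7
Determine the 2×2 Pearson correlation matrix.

Step 1 — column means:
  mean(X_1) = (7 + 2 + 3 + 6) / 4 = 18/4 = 4.5
  mean(X_2) = (8 + 1 + 2 + 7) / 4 = 18/4 = 4.5

Step 2 — sample variances and covariances s[i,j] = (1/(n-1)) · Σ_k (x_{k,i} - mean_i) · (x_{k,j} - mean_j), with n-1 = 3:
  s[X_1,X_1] = ((2.5)·(2.5) + (-2.5)·(-2.5) + (-1.5)·(-1.5) + (1.5)·(1.5)) / 3 = 17/3 = 5.6667
  s[X_1,X_2] = ((2.5)·(3.5) + (-2.5)·(-3.5) + (-1.5)·(-2.5) + (1.5)·(2.5)) / 3 = 25/3 = 8.3333
  s[X_2,X_2] = ((3.5)·(3.5) + (-3.5)·(-3.5) + (-2.5)·(-2.5) + (2.5)·(2.5)) / 3 = 37/3 = 12.3333
  Sample standard deviations s_i = √(s[i,i]):
  s(X_1) = √(5.6667) = 2.3805
  s(X_2) = √(12.3333) = 3.5119

Step 3 — r_{ij} = s_{ij} / (s_i · s_j):
  r[X_1,X_1] = 1 (diagonal).
  r[X_1,X_2] = 8.3333 / (2.3805 · 3.5119) = 8.3333 / 8.36 = 0.9968
  r[X_2,X_2] = 1 (diagonal).

R is symmetric with unit diagonal. Assembling:

R = [[1, 0.9968],
 [0.9968, 1]]


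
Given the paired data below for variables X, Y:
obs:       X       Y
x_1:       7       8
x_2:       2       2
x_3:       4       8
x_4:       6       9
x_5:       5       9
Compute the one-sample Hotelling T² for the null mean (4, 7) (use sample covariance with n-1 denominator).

Step 1 — sample mean vector:
  mean(X) = (7 + 2 + 4 + 6 + 5) / 5 = 24/5 = 4.8
  mean(Y) = (8 + 2 + 8 + 9 + 9) / 5 = 36/5 = 7.2
  x̄ = (4.8, 7.2),  deviation x̄ - mu_0 = (4.8, 7.2) - (4, 7) = (0.8, 0.2).

Step 2 — sample covariance matrix, S[i,j] = (1/(n-1)) · Σ_k (x_{k,i} - mean_i) · (x_{k,j} - mean_j), divisor n-1 = 4:
  S[X,X] = ((2.2)·(2.2) + (-2.8)·(-2.8) + (-0.8)·(-0.8) + (1.2)·(1.2) + (0.2)·(0.2)) / 4 = 14.8/4 = 3.7
  S[X,Y] = ((2.2)·(0.8) + (-2.8)·(-5.2) + (-0.8)·(0.8) + (1.2)·(1.8) + (0.2)·(1.8)) / 4 = 18.2/4 = 4.55
  S[Y,Y] = ((0.8)·(0.8) + (-5.2)·(-5.2) + (0.8)·(0.8) + (1.8)·(1.8) + (1.8)·(1.8)) / 4 = 34.8/4 = 8.7
  S = [[3.7, 4.55],
 [4.55, 8.7]].

Step 3 — invert S. det(S) = 3.7·8.7 - (4.55)² = 11.4875.
  S^{-1} = (1/det) · [[d, -b], [-b, a]] = [[0.7573, -0.3961],
 [-0.3961, 0.3221]].

Step 4 — quadratic form (x̄ - mu_0)^T · S^{-1} · (x̄ - mu_0):
  S^{-1} · (x̄ - mu_0) = (0.5267, -0.2524),
  (x̄ - mu_0)^T · [...] = (0.8)·(0.5267) + (0.2)·(-0.2524) = 0.3708.

Step 5 — scale by n: T² = 5 · 0.3708 = 1.8542.

T² ≈ 1.8542


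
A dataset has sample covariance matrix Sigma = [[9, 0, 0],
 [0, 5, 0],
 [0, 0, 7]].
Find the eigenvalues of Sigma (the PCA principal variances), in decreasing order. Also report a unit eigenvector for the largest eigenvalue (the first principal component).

Step 1 — characteristic polynomial p(λ) = det(λI - Sigma) = λ³ - tr·λ² + c_1·λ - det, where tr = trace, c_1 = sum of the principal 2×2 minors, det = det(Sigma):
  tr = 9 + 5 + 7 = 21,
  c_1 = (9·5 - (0)²) + (9·7 - (0)²) + (5·7 - (0)²) = 45 + 63 + 35 = 143,
  det = 9·(5·7 - (0)²) - (0)·((0)·7 - (0)·(0)) + (0)·((0)·(0) - 5·(0)) = 9·(35) - (0)·(0) + (0)·(0) = 315.
  So p(λ) = λ³ - 21λ² + 143λ - 315.
Step 2 — look for an integer root (rational root theorem: any rational root is an integer divisor of 315). Testing λ = 5:
  p(5) = 125 - 525 + 715 - 315 = 0  ✓
  Dividing out (λ - 5): p(λ) = (λ - 5)(λ² - 16λ + 63).
Step 3 — remaining eigenvalues from the quadratic λ² - 16λ + 63 = 0:
  Δ = 16² - 4·63 = 256 - 252 = 4,  λ = (16 ± √4)/2 = (16 ± 2)/2 = 9 or 7.
  Sorted: λ_1 = 9,  λ_2 = 7,  λ_3 = 5  (check: sum = 21 = tr ✓).

Step 4 — unit eigenvector for λ_1 = 9: v spans the null space of (Sigma - λ_1 I), whose rows are
  r_1 = (0, 0, 0),  r_2 = (0, -4, 0),  r_3 = (0, 0, -2).
  v is orthogonal to every row, so take v ∝ r_2 × r_3 = ((-4)·(-2) - (0)·(0), (0)·(0) - (0)·(-2), (0)·(0) - (-4)·(0)) = (8, 0, 0).
  Rescale (divide by 8): u = (1, 0, 0).
  ||u|| = √((1)² + (0)² + (0)²) = √(1) = 1,  v_1 = u/||u|| ≈ (1, 0, 0) (||v_1|| = 1).

λ_1 = 9,  λ_2 = 7,  λ_3 = 5;  v_1 ≈ (1, 0, 0)


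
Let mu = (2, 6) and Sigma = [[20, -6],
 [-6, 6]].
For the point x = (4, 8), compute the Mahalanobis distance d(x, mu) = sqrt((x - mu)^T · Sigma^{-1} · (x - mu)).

Step 1 — centre the observation: (x - mu) = (2, 2).

Step 2 — invert Sigma. det(Sigma) = 20·6 - (-6)² = 84.
  Sigma^{-1} = (1/det) · [[d, -b], [-b, a]] = [[0.0714, 0.0714],
 [0.0714, 0.2381]].

Step 3 — form the quadratic (x - mu)^T · Sigma^{-1} · (x - mu):
  Sigma^{-1} · (x - mu) = (0.2857, 0.619).
  (x - mu)^T · [Sigma^{-1} · (x - mu)] = (2)·(0.2857) + (2)·(0.619) = 1.8095.

Step 4 — take square root: d = √(1.8095) ≈ 1.3452.

d(x, mu) = √(1.8095) ≈ 1.3452


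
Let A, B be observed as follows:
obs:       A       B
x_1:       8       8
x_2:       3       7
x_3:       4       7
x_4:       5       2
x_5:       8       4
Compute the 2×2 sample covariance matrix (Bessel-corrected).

Step 1 — column means:
  mean(A) = (8 + 3 + 4 + 5 + 8) / 5 = 28/5 = 5.6
  mean(B) = (8 + 7 + 7 + 2 + 4) / 5 = 28/5 = 5.6

Step 2 — sample covariance S[i,j] = (1/(n-1)) · Σ_k (x_{k,i} - mean_i) · (x_{k,j} - mean_j), with n-1 = 4.
  S[A,A] = ((2.4)·(2.4) + (-2.6)·(-2.6) + (-1.6)·(-1.6) + (-0.6)·(-0.6) + (2.4)·(2.4)) / 4 = 21.2/4 = 5.3
  S[A,B] = ((2.4)·(2.4) + (-2.6)·(1.4) + (-1.6)·(1.4) + (-0.6)·(-3.6) + (2.4)·(-1.6)) / 4 = -1.8/4 = -0.45
  S[B,B] = ((2.4)·(2.4) + (1.4)·(1.4) + (1.4)·(1.4) + (-3.6)·(-3.6) + (-1.6)·(-1.6)) / 4 = 25.2/4 = 6.3

S is symmetric (S[j,i] = S[i,j]). Assembling:

S = [[5.3, -0.45],
 [-0.45, 6.3]]


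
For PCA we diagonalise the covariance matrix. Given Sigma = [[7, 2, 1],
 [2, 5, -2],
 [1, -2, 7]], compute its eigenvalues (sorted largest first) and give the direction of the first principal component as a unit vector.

Step 1 — characteristic polynomial p(λ) = det(λI - Sigma) = λ³ - tr·λ² + c_1·λ - det, where tr = trace, c_1 = sum of the principal 2×2 minors, det = det(Sigma):
  tr = 7 + 5 + 7 = 19,
  c_1 = (7·5 - (2)²) + (7·7 - (1)²) + (5·7 - (-2)²) = 31 + 48 + 31 = 110,
  det = 7·(5·7 - (-2)²) - (2)·((2)·7 - (-2)·(1)) + (1)·((2)·(-2) - 5·(1)) = 7·(31) - (2)·(16) + (1)·(-9) = 176.
  So p(λ) = λ³ - 19λ² + 110λ - 176.
Step 2 — look for an integer root (rational root theorem: any rational root is an integer divisor of 176). Testing λ = 8:
  p(8) = 512 - 1216 + 880 - 176 = 0  ✓
  Dividing out (λ - 8): p(λ) = (λ - 8)(λ² - 11λ + 22).
Step 3 — remaining eigenvalues from the quadratic λ² - 11λ + 22 = 0:
  Δ = 11² - 4·22 = 121 - 88 = 33,  λ = (11 ± √33)/2 = (11 ± 5.7446)/2 ≈ 8.3723 or 2.6277.
  Sorted: λ_1 = 8.3723,  λ_2 = 8,  λ_3 = 2.6277  (check: sum = 19 = tr ✓).

Step 4 — unit eigenvector for λ_1 ≈ 8.3723: v spans the null space of (Sigma - λ_1 I), whose rows are
  r_1 = (-1.3723, 2, 1),  r_2 = (2, -3.3723, -2),  r_3 = (1, -2, -1.3723).
  v is orthogonal to every row, so take v ∝ r_1 × r_2 = ((2)·(-2) - (1)·(-3.3723), (1)·(2) - (-1.3723)·(-2), (-1.3723)·(-3.3723) - (2)·(2)) ≈ (-0.6277, -0.7446, 0.6277).
  Rescale (multiply by -1 so the first nonzero entry is positive): u = (0.6277, 0.7446, -0.6277).
  ||u|| = √((0.6277)² + (0.7446)² + (-0.6277)²) = √(1.3424) ≈ 1.1586,  v_1 = u/||u|| ≈ (0.5418, 0.6426, -0.5418) (||v_1|| = 1).

λ_1 = 8.3723,  λ_2 = 8,  λ_3 = 2.6277;  v_1 ≈ (0.5418, 0.6426, -0.5418)


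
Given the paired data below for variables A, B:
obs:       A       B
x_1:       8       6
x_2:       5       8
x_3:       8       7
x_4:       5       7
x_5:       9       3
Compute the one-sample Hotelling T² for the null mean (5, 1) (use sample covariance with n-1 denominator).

Step 1 — sample mean vector:
  mean(A) = (8 + 5 + 8 + 5 + 9) / 5 = 35/5 = 7
  mean(B) = (6 + 8 + 7 + 7 + 3) / 5 = 31/5 = 6.2
  x̄ = (7, 6.2),  deviation x̄ - mu_0 = (7, 6.2) - (5, 1) = (2, 5.2).

Step 2 — sample covariance matrix, S[i,j] = (1/(n-1)) · Σ_k (x_{k,i} - mean_i) · (x_{k,j} - mean_j), divisor n-1 = 4:
  S[A,A] = ((1)·(1) + (-2)·(-2) + (1)·(1) + (-2)·(-2) + (2)·(2)) / 4 = 14/4 = 3.5
  S[A,B] = ((1)·(-0.2) + (-2)·(1.8) + (1)·(0.8) + (-2)·(0.8) + (2)·(-3.2)) / 4 = -11/4 = -2.75
  S[B,B] = ((-0.2)·(-0.2) + (1.8)·(1.8) + (0.8)·(0.8) + (0.8)·(0.8) + (-3.2)·(-3.2)) / 4 = 14.8/4 = 3.7
  S = [[3.5, -2.75],
 [-2.75, 3.7]].

Step 3 — invert S. det(S) = 3.5·3.7 - (-2.75)² = 5.3875.
  S^{-1} = (1/det) · [[d, -b], [-b, a]] = [[0.6868, 0.5104],
 [0.5104, 0.6497]].

Step 4 — quadratic form (x̄ - mu_0)^T · S^{-1} · (x̄ - mu_0):
  S^{-1} · (x̄ - mu_0) = (4.0278, 4.3991),
  (x̄ - mu_0)^T · [...] = (2)·(4.0278) + (5.2)·(4.3991) = 30.9309.

Step 5 — scale by n: T² = 5 · 30.9309 = 154.6543.

T² ≈ 154.6543


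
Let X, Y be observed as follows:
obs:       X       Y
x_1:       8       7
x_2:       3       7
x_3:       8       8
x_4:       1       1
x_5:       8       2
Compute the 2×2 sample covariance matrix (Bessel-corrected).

Step 1 — column means:
  mean(X) = (8 + 3 + 8 + 1 + 8) / 5 = 28/5 = 5.6
  mean(Y) = (7 + 7 + 8 + 1 + 2) / 5 = 25/5 = 5

Step 2 — sample covariance S[i,j] = (1/(n-1)) · Σ_k (x_{k,i} - mean_i) · (x_{k,j} - mean_j), with n-1 = 4.
  S[X,X] = ((2.4)·(2.4) + (-2.6)·(-2.6) + (2.4)·(2.4) + (-4.6)·(-4.6) + (2.4)·(2.4)) / 4 = 45.2/4 = 11.3
  S[X,Y] = ((2.4)·(2) + (-2.6)·(2) + (2.4)·(3) + (-4.6)·(-4) + (2.4)·(-3)) / 4 = 18/4 = 4.5
  S[Y,Y] = ((2)·(2) + (2)·(2) + (3)·(3) + (-4)·(-4) + (-3)·(-3)) / 4 = 42/4 = 10.5

S is symmetric (S[j,i] = S[i,j]). Assembling:

S = [[11.3, 4.5],
 [4.5, 10.5]]


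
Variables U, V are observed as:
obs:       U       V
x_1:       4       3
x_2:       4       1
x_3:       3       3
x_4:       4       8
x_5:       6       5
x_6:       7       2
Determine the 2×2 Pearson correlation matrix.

Step 1 — column means:
  mean(U) = (4 + 4 + 3 + 4 + 6 + 7) / 6 = 28/6 = 4.6667
  mean(V) = (3 + 1 + 3 + 8 + 5 + 2) / 6 = 22/6 = 3.6667

Step 2 — sample variances and covariances s[i,j] = (1/(n-1)) · Σ_k (x_{k,i} - mean_i) · (x_{k,j} - mean_j), with n-1 = 5:
  s[U,U] = ((-0.6667)·(-0.6667) + (-0.6667)·(-0.6667) + (-1.6667)·(-1.6667) + (-0.6667)·(-0.6667) + (1.3333)·(1.3333) + (2.3333)·(2.3333)) / 5 = 11.3333/5 = 2.2667
  s[U,V] = ((-0.6667)·(-0.6667) + (-0.6667)·(-2.6667) + (-1.6667)·(-0.6667) + (-0.6667)·(4.3333) + (1.3333)·(1.3333) + (2.3333)·(-1.6667)) / 5 = -1.6667/5 = -0.3333
  s[V,V] = ((-0.6667)·(-0.6667) + (-2.6667)·(-2.6667) + (-0.6667)·(-0.6667) + (4.3333)·(4.3333) + (1.3333)·(1.3333) + (-1.6667)·(-1.6667)) / 5 = 31.3333/5 = 6.2667
  Sample standard deviations s_i = √(s[i,i]):
  s(U) = √(2.2667) = 1.5055
  s(V) = √(6.2667) = 2.5033

Step 3 — r_{ij} = s_{ij} / (s_i · s_j):
  r[U,U] = 1 (diagonal).
  r[U,V] = -0.3333 / (1.5055 · 2.5033) = -0.3333 / 3.7689 = -0.0884
  r[V,V] = 1 (diagonal).

R is symmetric with unit diagonal. Assembling:

R = [[1, -0.0884],
 [-0.0884, 1]]


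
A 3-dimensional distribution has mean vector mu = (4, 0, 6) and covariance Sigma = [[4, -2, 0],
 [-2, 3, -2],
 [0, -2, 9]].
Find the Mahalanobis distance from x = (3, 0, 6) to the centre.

Step 1 — centre the observation: (x - mu) = (-1, 0, 0).

Step 2 — invert Sigma (cofactor / det for 3×3, or solve directly):
  Sigma^{-1} = [[0.4107, 0.3214, 0.0714],
 [0.3214, 0.6429, 0.1429],
 [0.0714, 0.1429, 0.1429]].

Step 3 — form the quadratic (x - mu)^T · Sigma^{-1} · (x - mu):
  Sigma^{-1} · (x - mu) = (-0.4107, -0.3214, -0.0714).
  (x - mu)^T · [Sigma^{-1} · (x - mu)] = (-1)·(-0.4107) + (0)·(-0.3214) + (0)·(-0.0714) = 0.4107.

Step 4 — take square root: d = √(0.4107) ≈ 0.6409.

d(x, mu) = √(0.4107) ≈ 0.6409


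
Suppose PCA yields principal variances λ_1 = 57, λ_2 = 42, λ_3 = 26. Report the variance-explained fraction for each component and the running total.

Step 1 — total variance = trace(Sigma) = Σ λ_i = 57 + 42 + 26 = 125.

Step 2 — fraction explained by component i = λ_i / Σ λ:
  PC1: 57/125 = 0.456
  PC2: 42/125 = 0.336
  PC3: 26/125 = 0.208

Step 3 — cumulative fraction after k components = (λ_1 + ... + λ_k) / Σ λ:
  k = 1: 57/125 = 0.456
  k = 2: (57 + 42)/125 = 99/125 = 0.792
  k = 3: (57 + 42 + 26)/125 = 125/125 = 1

Summary (fraction, with percent):

explained: PC1 0.456 (45.6%), PC2 0.336 (33.6%), PC3 0.208 (20.8%);  cumulative: 0.456, 0.792, 1


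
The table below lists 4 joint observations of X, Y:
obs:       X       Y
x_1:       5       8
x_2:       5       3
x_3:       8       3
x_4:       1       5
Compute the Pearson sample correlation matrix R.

Step 1 — column means:
  mean(X) = (5 + 5 + 8 + 1) / 4 = 19/4 = 4.75
  mean(Y) = (8 + 3 + 3 + 5) / 4 = 19/4 = 4.75

Step 2 — sample variances and covariances s[i,j] = (1/(n-1)) · Σ_k (x_{k,i} - mean_i) · (x_{k,j} - mean_j), with n-1 = 3:
  s[X,X] = ((0.25)·(0.25) + (0.25)·(0.25) + (3.25)·(3.25) + (-3.75)·(-3.75)) / 3 = 24.75/3 = 8.25
  s[X,Y] = ((0.25)·(3.25) + (0.25)·(-1.75) + (3.25)·(-1.75) + (-3.75)·(0.25)) / 3 = -6.25/3 = -2.0833
  s[Y,Y] = ((3.25)·(3.25) + (-1.75)·(-1.75) + (-1.75)·(-1.75) + (0.25)·(0.25)) / 3 = 16.75/3 = 5.5833
  Sample standard deviations s_i = √(s[i,i]):
  s(X) = √(8.25) = 2.8723
  s(Y) = √(5.5833) = 2.3629

Step 3 — r_{ij} = s_{ij} / (s_i · s_j):
  r[X,X] = 1 (diagonal).
  r[X,Y] = -2.0833 / (2.8723 · 2.3629) = -2.0833 / 6.7869 = -0.307
  r[Y,Y] = 1 (diagonal).

R is symmetric with unit diagonal. Assembling:

R = [[1, -0.307],
 [-0.307, 1]]


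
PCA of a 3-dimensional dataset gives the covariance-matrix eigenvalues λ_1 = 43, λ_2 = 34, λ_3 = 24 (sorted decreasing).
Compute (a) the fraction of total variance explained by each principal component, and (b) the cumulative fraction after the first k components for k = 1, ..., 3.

Step 1 — total variance = trace(Sigma) = Σ λ_i = 43 + 34 + 24 = 101.

Step 2 — fraction explained by component i = λ_i / Σ λ:
  PC1: 43/101 = 0.4257
  PC2: 34/101 = 0.3366
  PC3: 24/101 = 0.2376

Step 3 — cumulative fraction after k components = (λ_1 + ... + λ_k) / Σ λ:
  k = 1: 43/101 = 0.4257
  k = 2: (43 + 34)/101 = 77/101 = 0.7624
  k = 3: (43 + 34 + 24)/101 = 101/101 = 1

Summary (fraction, with percent):

explained: PC1 0.4257 (42.57%), PC2 0.3366 (33.66%), PC3 0.2376 (23.76%);  cumulative: 0.4257, 0.7624, 1


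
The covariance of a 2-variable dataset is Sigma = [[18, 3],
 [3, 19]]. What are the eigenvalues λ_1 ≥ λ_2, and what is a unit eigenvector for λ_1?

Step 1 — characteristic polynomial of 2×2 Sigma:
  det(Sigma - λI) = λ² - trace · λ + det = 0.
  trace = 18 + 19 = 37, det = 18·19 - (3)² = 333.
Step 2 — discriminant:
  Δ = trace² - 4·det = 1369 - 1332 = 37.
Step 3 — eigenvalues:
  λ = (trace ± √Δ)/2 = (37 ± 6.0828)/2,
  λ_1 = 21.5414,  λ_2 = 15.4586.

Step 4 — unit eigenvector for λ_1: solve (Sigma - λ_1 I)v = 0. First row:
  (18 - 21.5414)·v_x + (3)·v_y = 0, i.e. (-3.5414)·v_x + (3)·v_y = 0,
  so v ∝ (b, λ_1 - a) = (3, 3.5414) = u.
  ||u|| = √((3)² + (3.5414)²) = √(21.5414) ≈ 4.6413,
  v_1 = u/||u|| ≈ (0.6464, 0.763) (||v_1|| = 1).

λ_1 = 21.5414,  λ_2 = 15.4586;  v_1 ≈ (0.6464, 0.763)


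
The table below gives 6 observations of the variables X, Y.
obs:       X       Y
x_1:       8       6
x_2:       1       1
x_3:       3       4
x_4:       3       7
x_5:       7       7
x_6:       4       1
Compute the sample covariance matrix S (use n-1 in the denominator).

Step 1 — column means:
  mean(X) = (8 + 1 + 3 + 3 + 7 + 4) / 6 = 26/6 = 4.3333
  mean(Y) = (6 + 1 + 4 + 7 + 7 + 1) / 6 = 26/6 = 4.3333

Step 2 — sample covariance S[i,j] = (1/(n-1)) · Σ_k (x_{k,i} - mean_i) · (x_{k,j} - mean_j), with n-1 = 5.
  S[X,X] = ((3.6667)·(3.6667) + (-3.3333)·(-3.3333) + (-1.3333)·(-1.3333) + (-1.3333)·(-1.3333) + (2.6667)·(2.6667) + (-0.3333)·(-0.3333)) / 5 = 35.3333/5 = 7.0667
  S[X,Y] = ((3.6667)·(1.6667) + (-3.3333)·(-3.3333) + (-1.3333)·(-0.3333) + (-1.3333)·(2.6667) + (2.6667)·(2.6667) + (-0.3333)·(-3.3333)) / 5 = 22.3333/5 = 4.4667
  S[Y,Y] = ((1.6667)·(1.6667) + (-3.3333)·(-3.3333) + (-0.3333)·(-0.3333) + (2.6667)·(2.6667) + (2.6667)·(2.6667) + (-3.3333)·(-3.3333)) / 5 = 39.3333/5 = 7.8667

S is symmetric (S[j,i] = S[i,j]). Assembling:

S = [[7.0667, 4.4667],
 [4.4667, 7.8667]]


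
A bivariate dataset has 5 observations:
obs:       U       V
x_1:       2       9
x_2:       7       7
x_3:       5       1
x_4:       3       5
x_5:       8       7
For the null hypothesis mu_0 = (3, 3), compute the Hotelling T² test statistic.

Step 1 — sample mean vector:
  mean(U) = (2 + 7 + 5 + 3 + 8) / 5 = 25/5 = 5
  mean(V) = (9 + 7 + 1 + 5 + 7) / 5 = 29/5 = 5.8
  x̄ = (5, 5.8),  deviation x̄ - mu_0 = (5, 5.8) - (3, 3) = (2, 2.8).

Step 2 — sample covariance matrix, S[i,j] = (1/(n-1)) · Σ_k (x_{k,i} - mean_i) · (x_{k,j} - mean_j), divisor n-1 = 4:
  S[U,U] = ((-3)·(-3) + (2)·(2) + (0)·(0) + (-2)·(-2) + (3)·(3)) / 4 = 26/4 = 6.5
  S[U,V] = ((-3)·(3.2) + (2)·(1.2) + (0)·(-4.8) + (-2)·(-0.8) + (3)·(1.2)) / 4 = -2/4 = -0.5
  S[V,V] = ((3.2)·(3.2) + (1.2)·(1.2) + (-4.8)·(-4.8) + (-0.8)·(-0.8) + (1.2)·(1.2)) / 4 = 36.8/4 = 9.2
  S = [[6.5, -0.5],
 [-0.5, 9.2]].

Step 3 — invert S. det(S) = 6.5·9.2 - (-0.5)² = 59.55.
  S^{-1} = (1/det) · [[d, -b], [-b, a]] = [[0.1545, 0.0084],
 [0.0084, 0.1092]].

Step 4 — quadratic form (x̄ - mu_0)^T · S^{-1} · (x̄ - mu_0):
  S^{-1} · (x̄ - mu_0) = (0.3325, 0.3224),
  (x̄ - mu_0)^T · [...] = (2)·(0.3325) + (2.8)·(0.3224) = 1.5678.

Step 5 — scale by n: T² = 5 · 1.5678 = 7.8388.

T² ≈ 7.8388


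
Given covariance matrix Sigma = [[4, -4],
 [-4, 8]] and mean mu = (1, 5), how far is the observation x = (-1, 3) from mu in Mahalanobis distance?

Step 1 — centre the observation: (x - mu) = (-2, -2).

Step 2 — invert Sigma. det(Sigma) = 4·8 - (-4)² = 16.
  Sigma^{-1} = (1/det) · [[d, -b], [-b, a]] = [[0.5, 0.25],
 [0.25, 0.25]].

Step 3 — form the quadratic (x - mu)^T · Sigma^{-1} · (x - mu):
  Sigma^{-1} · (x - mu) = (-1.5, -1).
  (x - mu)^T · [Sigma^{-1} · (x - mu)] = (-2)·(-1.5) + (-2)·(-1) = 5.

Step 4 — take square root: d = √(5) ≈ 2.2361.

d(x, mu) = √(5) ≈ 2.2361


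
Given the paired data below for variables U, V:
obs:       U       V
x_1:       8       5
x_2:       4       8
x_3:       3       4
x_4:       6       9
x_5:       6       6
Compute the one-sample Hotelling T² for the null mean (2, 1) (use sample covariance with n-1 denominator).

Step 1 — sample mean vector:
  mean(U) = (8 + 4 + 3 + 6 + 6) / 5 = 27/5 = 5.4
  mean(V) = (5 + 8 + 4 + 9 + 6) / 5 = 32/5 = 6.4
  x̄ = (5.4, 6.4),  deviation x̄ - mu_0 = (5.4, 6.4) - (2, 1) = (3.4, 5.4).

Step 2 — sample covariance matrix, S[i,j] = (1/(n-1)) · Σ_k (x_{k,i} - mean_i) · (x_{k,j} - mean_j), divisor n-1 = 4:
  S[U,U] = ((2.6)·(2.6) + (-1.4)·(-1.4) + (-2.4)·(-2.4) + (0.6)·(0.6) + (0.6)·(0.6)) / 4 = 15.2/4 = 3.8
  S[U,V] = ((2.6)·(-1.4) + (-1.4)·(1.6) + (-2.4)·(-2.4) + (0.6)·(2.6) + (0.6)·(-0.4)) / 4 = 1.2/4 = 0.3
  S[V,V] = ((-1.4)·(-1.4) + (1.6)·(1.6) + (-2.4)·(-2.4) + (2.6)·(2.6) + (-0.4)·(-0.4)) / 4 = 17.2/4 = 4.3
  S = [[3.8, 0.3],
 [0.3, 4.3]].

Step 3 — invert S. det(S) = 3.8·4.3 - (0.3)² = 16.25.
  S^{-1} = (1/det) · [[d, -b], [-b, a]] = [[0.2646, -0.0185],
 [-0.0185, 0.2338]].

Step 4 — quadratic form (x̄ - mu_0)^T · S^{-1} · (x̄ - mu_0):
  S^{-1} · (x̄ - mu_0) = (0.8, 1.2),
  (x̄ - mu_0)^T · [...] = (3.4)·(0.8) + (5.4)·(1.2) = 9.2.

Step 5 — scale by n: T² = 5 · 9.2 = 46.

T² ≈ 46


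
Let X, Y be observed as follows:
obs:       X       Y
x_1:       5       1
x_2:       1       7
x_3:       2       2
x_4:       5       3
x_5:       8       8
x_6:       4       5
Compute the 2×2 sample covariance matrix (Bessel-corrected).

Step 1 — column means:
  mean(X) = (5 + 1 + 2 + 5 + 8 + 4) / 6 = 25/6 = 4.1667
  mean(Y) = (1 + 7 + 2 + 3 + 8 + 5) / 6 = 26/6 = 4.3333

Step 2 — sample covariance S[i,j] = (1/(n-1)) · Σ_k (x_{k,i} - mean_i) · (x_{k,j} - mean_j), with n-1 = 5.
  S[X,X] = ((0.8333)·(0.8333) + (-3.1667)·(-3.1667) + (-2.1667)·(-2.1667) + (0.8333)·(0.8333) + (3.8333)·(3.8333) + (-0.1667)·(-0.1667)) / 5 = 30.8333/5 = 6.1667
  S[X,Y] = ((0.8333)·(-3.3333) + (-3.1667)·(2.6667) + (-2.1667)·(-2.3333) + (0.8333)·(-1.3333) + (3.8333)·(3.6667) + (-0.1667)·(0.6667)) / 5 = 6.6667/5 = 1.3333
  S[Y,Y] = ((-3.3333)·(-3.3333) + (2.6667)·(2.6667) + (-2.3333)·(-2.3333) + (-1.3333)·(-1.3333) + (3.6667)·(3.6667) + (0.6667)·(0.6667)) / 5 = 39.3333/5 = 7.8667

S is symmetric (S[j,i] = S[i,j]). Assembling:

S = [[6.1667, 1.3333],
 [1.3333, 7.8667]]


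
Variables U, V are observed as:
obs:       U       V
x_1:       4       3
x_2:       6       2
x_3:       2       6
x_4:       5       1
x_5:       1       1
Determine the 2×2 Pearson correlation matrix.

Step 1 — column means:
  mean(U) = (4 + 6 + 2 + 5 + 1) / 5 = 18/5 = 3.6
  mean(V) = (3 + 2 + 6 + 1 + 1) / 5 = 13/5 = 2.6

Step 2 — sample variances and covariances s[i,j] = (1/(n-1)) · Σ_k (x_{k,i} - mean_i) · (x_{k,j} - mean_j), with n-1 = 4:
  s[U,U] = ((0.4)·(0.4) + (2.4)·(2.4) + (-1.6)·(-1.6) + (1.4)·(1.4) + (-2.6)·(-2.6)) / 4 = 17.2/4 = 4.3
  s[U,V] = ((0.4)·(0.4) + (2.4)·(-0.6) + (-1.6)·(3.4) + (1.4)·(-1.6) + (-2.6)·(-1.6)) / 4 = -4.8/4 = -1.2
  s[V,V] = ((0.4)·(0.4) + (-0.6)·(-0.6) + (3.4)·(3.4) + (-1.6)·(-1.6) + (-1.6)·(-1.6)) / 4 = 17.2/4 = 4.3
  Sample standard deviations s_i = √(s[i,i]):
  s(U) = √(4.3) = 2.0736
  s(V) = √(4.3) = 2.0736

Step 3 — r_{ij} = s_{ij} / (s_i · s_j):
  r[U,U] = 1 (diagonal).
  r[U,V] = -1.2 / (2.0736 · 2.0736) = -1.2 / 4.3 = -0.2791
  r[V,V] = 1 (diagonal).

R is symmetric with unit diagonal. Assembling:

R = [[1, -0.2791],
 [-0.2791, 1]]


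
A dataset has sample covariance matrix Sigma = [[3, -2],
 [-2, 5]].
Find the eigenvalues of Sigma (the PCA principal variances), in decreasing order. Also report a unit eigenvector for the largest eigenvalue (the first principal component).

Step 1 — characteristic polynomial of 2×2 Sigma:
  det(Sigma - λI) = λ² - trace · λ + det = 0.
  trace = 3 + 5 = 8, det = 3·5 - (-2)² = 11.
Step 2 — discriminant:
  Δ = trace² - 4·det = 64 - 44 = 20.
Step 3 — eigenvalues:
  λ = (trace ± √Δ)/2 = (8 ± 4.4721)/2,
  λ_1 = 6.2361,  λ_2 = 1.7639.

Step 4 — unit eigenvector for λ_1: solve (Sigma - λ_1 I)v = 0. First row:
  (3 - 6.2361)·v_x + (-2)·v_y = 0, i.e. (-3.2361)·v_x + (-2)·v_y = 0,
  so v ∝ (b, λ_1 - a) = (-2, 3.2361); multiply by -1 so the first entry is positive: u = (2, -3.2361).
  ||u|| = √((2)² + (-3.2361)²) = √(14.4721) ≈ 3.8042,
  v_1 = u/||u|| ≈ (0.5257, -0.8507) (||v_1|| = 1).

λ_1 = 6.2361,  λ_2 = 1.7639;  v_1 ≈ (0.5257, -0.8507)


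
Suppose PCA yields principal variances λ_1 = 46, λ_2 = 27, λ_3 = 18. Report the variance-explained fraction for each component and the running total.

Step 1 — total variance = trace(Sigma) = Σ λ_i = 46 + 27 + 18 = 91.

Step 2 — fraction explained by component i = λ_i / Σ λ:
  PC1: 46/91 = 0.5055
  PC2: 27/91 = 0.2967
  PC3: 18/91 = 0.1978

Step 3 — cumulative fraction after k components = (λ_1 + ... + λ_k) / Σ λ:
  k = 1: 46/91 = 0.5055
  k = 2: (46 + 27)/91 = 73/91 = 0.8022
  k = 3: (46 + 27 + 18)/91 = 91/91 = 1

Summary (fraction, with percent):

explained: PC1 0.5055 (50.55%), PC2 0.2967 (29.67%), PC3 0.1978 (19.78%);  cumulative: 0.5055, 0.8022, 1


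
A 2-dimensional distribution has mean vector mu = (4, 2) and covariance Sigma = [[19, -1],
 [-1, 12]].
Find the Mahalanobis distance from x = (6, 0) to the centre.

Step 1 — centre the observation: (x - mu) = (2, -2).

Step 2 — invert Sigma. det(Sigma) = 19·12 - (-1)² = 227.
  Sigma^{-1} = (1/det) · [[d, -b], [-b, a]] = [[0.0529, 0.0044],
 [0.0044, 0.0837]].

Step 3 — form the quadratic (x - mu)^T · Sigma^{-1} · (x - mu):
  Sigma^{-1} · (x - mu) = (0.0969, -0.1586).
  (x - mu)^T · [Sigma^{-1} · (x - mu)] = (2)·(0.0969) + (-2)·(-0.1586) = 0.511.

Step 4 — take square root: d = √(0.511) ≈ 0.7149.

d(x, mu) = √(0.511) ≈ 0.7149


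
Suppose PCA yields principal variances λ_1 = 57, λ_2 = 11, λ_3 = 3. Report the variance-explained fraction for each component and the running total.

Step 1 — total variance = trace(Sigma) = Σ λ_i = 57 + 11 + 3 = 71.

Step 2 — fraction explained by component i = λ_i / Σ λ:
  PC1: 57/71 = 0.8028
  PC2: 11/71 = 0.1549
  PC3: 3/71 = 0.0423

Step 3 — cumulative fraction after k components = (λ_1 + ... + λ_k) / Σ λ:
  k = 1: 57/71 = 0.8028
  k = 2: (57 + 11)/71 = 68/71 = 0.9577
  k = 3: (57 + 11 + 3)/71 = 71/71 = 1

Summary (fraction, with percent):

explained: PC1 0.8028 (80.28%), PC2 0.1549 (15.49%), PC3 0.0423 (4.23%);  cumulative: 0.8028, 0.9577, 1


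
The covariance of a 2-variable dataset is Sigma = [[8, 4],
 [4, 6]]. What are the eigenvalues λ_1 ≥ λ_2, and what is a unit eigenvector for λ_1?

Step 1 — characteristic polynomial of 2×2 Sigma:
  det(Sigma - λI) = λ² - trace · λ + det = 0.
  trace = 8 + 6 = 14, det = 8·6 - (4)² = 32.
Step 2 — discriminant:
  Δ = trace² - 4·det = 196 - 128 = 68.
Step 3 — eigenvalues:
  λ = (trace ± √Δ)/2 = (14 ± 8.2462)/2,
  λ_1 = 11.1231,  λ_2 = 2.8769.

Step 4 — unit eigenvector for λ_1: solve (Sigma - λ_1 I)v = 0. First row:
  (8 - 11.1231)·v_x + (4)·v_y = 0, i.e. (-3.1231)·v_x + (4)·v_y = 0,
  so v ∝ (b, λ_1 - a) = (4, 3.1231) = u.
  ||u|| = √((4)² + (3.1231)²) = √(25.7538) ≈ 5.0748,
  v_1 = u/||u|| ≈ (0.7882, 0.6154) (||v_1|| = 1).

λ_1 = 11.1231,  λ_2 = 2.8769;  v_1 ≈ (0.7882, 0.6154)


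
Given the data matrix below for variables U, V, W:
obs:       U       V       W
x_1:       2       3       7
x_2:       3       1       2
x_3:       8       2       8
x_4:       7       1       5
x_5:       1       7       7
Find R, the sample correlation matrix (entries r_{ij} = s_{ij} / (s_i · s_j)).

Step 1 — column means:
  mean(U) = (2 + 3 + 8 + 7 + 1) / 5 = 21/5 = 4.2
  mean(V) = (3 + 1 + 2 + 1 + 7) / 5 = 14/5 = 2.8
  mean(W) = (7 + 2 + 8 + 5 + 7) / 5 = 29/5 = 5.8

Step 2 — sample variances and covariances s[i,j] = (1/(n-1)) · Σ_k (x_{k,i} - mean_i) · (x_{k,j} - mean_j), with n-1 = 4:
  s[U,U] = ((-2.2)·(-2.2) + (-1.2)·(-1.2) + (3.8)·(3.8) + (2.8)·(2.8) + (-3.2)·(-3.2)) / 4 = 38.8/4 = 9.7
  s[U,V] = ((-2.2)·(0.2) + (-1.2)·(-1.8) + (3.8)·(-0.8) + (2.8)·(-1.8) + (-3.2)·(4.2)) / 4 = -19.8/4 = -4.95
  s[U,W] = ((-2.2)·(1.2) + (-1.2)·(-3.8) + (3.8)·(2.2) + (2.8)·(-0.8) + (-3.2)·(1.2)) / 4 = 4.2/4 = 1.05
  s[V,V] = ((0.2)·(0.2) + (-1.8)·(-1.8) + (-0.8)·(-0.8) + (-1.8)·(-1.8) + (4.2)·(4.2)) / 4 = 24.8/4 = 6.2
  s[V,W] = ((0.2)·(1.2) + (-1.8)·(-3.8) + (-0.8)·(2.2) + (-1.8)·(-0.8) + (4.2)·(1.2)) / 4 = 11.8/4 = 2.95
  s[W,W] = ((1.2)·(1.2) + (-3.8)·(-3.8) + (2.2)·(2.2) + (-0.8)·(-0.8) + (1.2)·(1.2)) / 4 = 22.8/4 = 5.7
  Sample standard deviations s_i = √(s[i,i]):
  s(U) = √(9.7) = 3.1145
  s(V) = √(6.2) = 2.49
  s(W) = √(5.7) = 2.3875

Step 3 — r_{ij} = s_{ij} / (s_i · s_j):
  r[U,U] = 1 (diagonal).
  r[U,V] = -4.95 / (3.1145 · 2.49) = -4.95 / 7.755 = -0.6383
  r[U,W] = 1.05 / (3.1145 · 2.3875) = 1.05 / 7.4357 = 0.1412
  r[V,V] = 1 (diagonal).
  r[V,W] = 2.95 / (2.49 · 2.3875) = 2.95 / 5.9447 = 0.4962
  r[W,W] = 1 (diagonal).

R is symmetric with unit diagonal. Assembling:

R = [[1, -0.6383, 0.1412],
 [-0.6383, 1, 0.4962],
 [0.1412, 0.4962, 1]]


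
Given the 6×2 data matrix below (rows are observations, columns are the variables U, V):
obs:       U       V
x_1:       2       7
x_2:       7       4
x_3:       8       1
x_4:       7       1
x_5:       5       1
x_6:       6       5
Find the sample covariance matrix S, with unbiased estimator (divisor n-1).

Step 1 — column means:
  mean(U) = (2 + 7 + 8 + 7 + 5 + 6) / 6 = 35/6 = 5.8333
  mean(V) = (7 + 4 + 1 + 1 + 1 + 5) / 6 = 19/6 = 3.1667

Step 2 — sample covariance S[i,j] = (1/(n-1)) · Σ_k (x_{k,i} - mean_i) · (x_{k,j} - mean_j), with n-1 = 5.
  S[U,U] = ((-3.8333)·(-3.8333) + (1.1667)·(1.1667) + (2.1667)·(2.1667) + (1.1667)·(1.1667) + (-0.8333)·(-0.8333) + (0.1667)·(0.1667)) / 5 = 22.8333/5 = 4.5667
  S[U,V] = ((-3.8333)·(3.8333) + (1.1667)·(0.8333) + (2.1667)·(-2.1667) + (1.1667)·(-2.1667) + (-0.8333)·(-2.1667) + (0.1667)·(1.8333)) / 5 = -18.8333/5 = -3.7667
  S[V,V] = ((3.8333)·(3.8333) + (0.8333)·(0.8333) + (-2.1667)·(-2.1667) + (-2.1667)·(-2.1667) + (-2.1667)·(-2.1667) + (1.8333)·(1.8333)) / 5 = 32.8333/5 = 6.5667

S is symmetric (S[j,i] = S[i,j]). Assembling:

S = [[4.5667, -3.7667],
 [-3.7667, 6.5667]]


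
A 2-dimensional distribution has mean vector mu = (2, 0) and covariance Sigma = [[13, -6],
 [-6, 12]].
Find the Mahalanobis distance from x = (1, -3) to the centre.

Step 1 — centre the observation: (x - mu) = (-1, -3).

Step 2 — invert Sigma. det(Sigma) = 13·12 - (-6)² = 120.
  Sigma^{-1} = (1/det) · [[d, -b], [-b, a]] = [[0.1, 0.05],
 [0.05, 0.1083]].

Step 3 — form the quadratic (x - mu)^T · Sigma^{-1} · (x - mu):
  Sigma^{-1} · (x - mu) = (-0.25, -0.375).
  (x - mu)^T · [Sigma^{-1} · (x - mu)] = (-1)·(-0.25) + (-3)·(-0.375) = 1.375.

Step 4 — take square root: d = √(1.375) ≈ 1.1726.

d(x, mu) = √(1.375) ≈ 1.1726


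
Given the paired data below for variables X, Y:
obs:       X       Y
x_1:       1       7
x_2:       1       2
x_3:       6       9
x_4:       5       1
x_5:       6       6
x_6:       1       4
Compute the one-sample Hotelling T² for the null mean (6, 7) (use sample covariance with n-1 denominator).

Step 1 — sample mean vector:
  mean(X) = (1 + 1 + 6 + 5 + 6 + 1) / 6 = 20/6 = 3.3333
  mean(Y) = (7 + 2 + 9 + 1 + 6 + 4) / 6 = 29/6 = 4.8333
  x̄ = (3.3333, 4.8333),  deviation x̄ - mu_0 = (3.3333, 4.8333) - (6, 7) = (-2.6667, -2.1667).

Step 2 — sample covariance matrix, S[i,j] = (1/(n-1)) · Σ_k (x_{k,i} - mean_i) · (x_{k,j} - mean_j), divisor n-1 = 5:
  S[X,X] = ((-2.3333)·(-2.3333) + (-2.3333)·(-2.3333) + (2.6667)·(2.6667) + (1.6667)·(1.6667) + (2.6667)·(2.6667) + (-2.3333)·(-2.3333)) / 5 = 33.3333/5 = 6.6667
  S[X,Y] = ((-2.3333)·(2.1667) + (-2.3333)·(-2.8333) + (2.6667)·(4.1667) + (1.6667)·(-3.8333) + (2.6667)·(1.1667) + (-2.3333)·(-0.8333)) / 5 = 11.3333/5 = 2.2667
  S[Y,Y] = ((2.1667)·(2.1667) + (-2.8333)·(-2.8333) + (4.1667)·(4.1667) + (-3.8333)·(-3.8333) + (1.1667)·(1.1667) + (-0.8333)·(-0.8333)) / 5 = 46.8333/5 = 9.3667
  S = [[6.6667, 2.2667],
 [2.2667, 9.3667]].

Step 3 — invert S. det(S) = 6.6667·9.3667 - (2.2667)² = 57.3067.
  S^{-1} = (1/det) · [[d, -b], [-b, a]] = [[0.1634, -0.0396],
 [-0.0396, 0.1163]].

Step 4 — quadratic form (x̄ - mu_0)^T · S^{-1} · (x̄ - mu_0):
  S^{-1} · (x̄ - mu_0) = (-0.3502, -0.1466),
  (x̄ - mu_0)^T · [...] = (-2.6667)·(-0.3502) + (-2.1667)·(-0.1466) = 1.2514.

Step 5 — scale by n: T² = 6 · 1.2514 = 7.5081.

T² ≈ 7.5081


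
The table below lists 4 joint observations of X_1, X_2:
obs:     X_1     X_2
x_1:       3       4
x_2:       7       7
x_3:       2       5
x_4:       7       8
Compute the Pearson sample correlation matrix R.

Step 1 — column means:
  mean(X_1) = (3 + 7 + 2 + 7) / 4 = 19/4 = 4.75
  mean(X_2) = (4 + 7 + 5 + 8) / 4 = 24/4 = 6

Step 2 — sample variances and covariances s[i,j] = (1/(n-1)) · Σ_k (x_{k,i} - mean_i) · (x_{k,j} - mean_j), with n-1 = 3:
  s[X_1,X_1] = ((-1.75)·(-1.75) + (2.25)·(2.25) + (-2.75)·(-2.75) + (2.25)·(2.25)) / 3 = 20.75/3 = 6.9167
  s[X_1,X_2] = ((-1.75)·(-2) + (2.25)·(1) + (-2.75)·(-1) + (2.25)·(2)) / 3 = 13/3 = 4.3333
  s[X_2,X_2] = ((-2)·(-2) + (1)·(1) + (-1)·(-1) + (2)·(2)) / 3 = 10/3 = 3.3333
  Sample standard deviations s_i = √(s[i,i]):
  s(X_1) = √(6.9167) = 2.63
  s(X_2) = √(3.3333) = 1.8257

Step 3 — r_{ij} = s_{ij} / (s_i · s_j):
  r[X_1,X_1] = 1 (diagonal).
  r[X_1,X_2] = 4.3333 / (2.63 · 1.8257) = 4.3333 / 4.8016 = 0.9025
  r[X_2,X_2] = 1 (diagonal).

R is symmetric with unit diagonal. Assembling:

R = [[1, 0.9025],
 [0.9025, 1]]


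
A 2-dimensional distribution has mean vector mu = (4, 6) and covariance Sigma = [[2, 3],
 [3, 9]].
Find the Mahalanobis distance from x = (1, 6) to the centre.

Step 1 — centre the observation: (x - mu) = (-3, 0).

Step 2 — invert Sigma. det(Sigma) = 2·9 - (3)² = 9.
  Sigma^{-1} = (1/det) · [[d, -b], [-b, a]] = [[1, -0.3333],
 [-0.3333, 0.2222]].

Step 3 — form the quadratic (x - mu)^T · Sigma^{-1} · (x - mu):
  Sigma^{-1} · (x - mu) = (-3, 1).
  (x - mu)^T · [Sigma^{-1} · (x - mu)] = (-3)·(-3) + (0)·(1) = 9.

Step 4 — take square root: d = √(9) ≈ 3.

d(x, mu) = √(9) ≈ 3


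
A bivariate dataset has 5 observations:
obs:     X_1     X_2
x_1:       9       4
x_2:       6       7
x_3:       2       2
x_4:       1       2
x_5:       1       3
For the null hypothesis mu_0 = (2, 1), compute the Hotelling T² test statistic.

Step 1 — sample mean vector:
  mean(X_1) = (9 + 6 + 2 + 1 + 1) / 5 = 19/5 = 3.8
  mean(X_2) = (4 + 7 + 2 + 2 + 3) / 5 = 18/5 = 3.6
  x̄ = (3.8, 3.6),  deviation x̄ - mu_0 = (3.8, 3.6) - (2, 1) = (1.8, 2.6).

Step 2 — sample covariance matrix, S[i,j] = (1/(n-1)) · Σ_k (x_{k,i} - mean_i) · (x_{k,j} - mean_j), divisor n-1 = 4:
  S[X_1,X_1] = ((5.2)·(5.2) + (2.2)·(2.2) + (-1.8)·(-1.8) + (-2.8)·(-2.8) + (-2.8)·(-2.8)) / 4 = 50.8/4 = 12.7
  S[X_1,X_2] = ((5.2)·(0.4) + (2.2)·(3.4) + (-1.8)·(-1.6) + (-2.8)·(-1.6) + (-2.8)·(-0.6)) / 4 = 18.6/4 = 4.65
  S[X_2,X_2] = ((0.4)·(0.4) + (3.4)·(3.4) + (-1.6)·(-1.6) + (-1.6)·(-1.6) + (-0.6)·(-0.6)) / 4 = 17.2/4 = 4.3
  S = [[12.7, 4.65],
 [4.65, 4.3]].

Step 3 — invert S. det(S) = 12.7·4.3 - (4.65)² = 32.9875.
  S^{-1} = (1/det) · [[d, -b], [-b, a]] = [[0.1304, -0.141],
 [-0.141, 0.385]].

Step 4 — quadratic form (x̄ - mu_0)^T · S^{-1} · (x̄ - mu_0):
  S^{-1} · (x̄ - mu_0) = (-0.1319, 0.7473),
  (x̄ - mu_0)^T · [...] = (1.8)·(-0.1319) + (2.6)·(0.7473) = 1.7055.

Step 5 — scale by n: T² = 5 · 1.7055 = 8.5275.

T² ≈ 8.5275


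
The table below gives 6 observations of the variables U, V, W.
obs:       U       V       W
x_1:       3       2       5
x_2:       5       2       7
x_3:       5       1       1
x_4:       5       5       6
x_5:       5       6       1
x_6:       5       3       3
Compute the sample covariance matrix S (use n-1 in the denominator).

Step 1 — column means:
  mean(U) = (3 + 5 + 5 + 5 + 5 + 5) / 6 = 28/6 = 4.6667
  mean(V) = (2 + 2 + 1 + 5 + 6 + 3) / 6 = 19/6 = 3.1667
  mean(W) = (5 + 7 + 1 + 6 + 1 + 3) / 6 = 23/6 = 3.8333

Step 2 — sample covariance S[i,j] = (1/(n-1)) · Σ_k (x_{k,i} - mean_i) · (x_{k,j} - mean_j), with n-1 = 5.
  S[U,U] = ((-1.6667)·(-1.6667) + (0.3333)·(0.3333) + (0.3333)·(0.3333) + (0.3333)·(0.3333) + (0.3333)·(0.3333) + (0.3333)·(0.3333)) / 5 = 3.3333/5 = 0.6667
  S[U,V] = ((-1.6667)·(-1.1667) + (0.3333)·(-1.1667) + (0.3333)·(-2.1667) + (0.3333)·(1.8333) + (0.3333)·(2.8333) + (0.3333)·(-0.1667)) / 5 = 2.3333/5 = 0.4667
  S[U,W] = ((-1.6667)·(1.1667) + (0.3333)·(3.1667) + (0.3333)·(-2.8333) + (0.3333)·(2.1667) + (0.3333)·(-2.8333) + (0.3333)·(-0.8333)) / 5 = -2.3333/5 = -0.4667
  S[V,V] = ((-1.1667)·(-1.1667) + (-1.1667)·(-1.1667) + (-2.1667)·(-2.1667) + (1.8333)·(1.8333) + (2.8333)·(2.8333) + (-0.1667)·(-0.1667)) / 5 = 18.8333/5 = 3.7667
  S[V,W] = ((-1.1667)·(1.1667) + (-1.1667)·(3.1667) + (-2.1667)·(-2.8333) + (1.8333)·(2.1667) + (2.8333)·(-2.8333) + (-0.1667)·(-0.8333)) / 5 = -2.8333/5 = -0.5667
  S[W,W] = ((1.1667)·(1.1667) + (3.1667)·(3.1667) + (-2.8333)·(-2.8333) + (2.1667)·(2.1667) + (-2.8333)·(-2.8333) + (-0.8333)·(-0.8333)) / 5 = 32.8333/5 = 6.5667

S is symmetric (S[j,i] = S[i,j]). Assembling:

S = [[0.6667, 0.4667, -0.4667],
 [0.4667, 3.7667, -0.5667],
 [-0.4667, -0.5667, 6.5667]]


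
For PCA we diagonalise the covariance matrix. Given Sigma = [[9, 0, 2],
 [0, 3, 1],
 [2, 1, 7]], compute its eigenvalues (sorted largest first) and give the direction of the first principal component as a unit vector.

Step 1 — characteristic polynomial p(λ) = det(λI - Sigma) = λ³ - tr·λ² + c_1·λ - det, where tr = trace, c_1 = sum of the principal 2×2 minors, det = det(Sigma):
  tr = 9 + 3 + 7 = 19,
  c_1 = (9·3 - (0)²) + (9·7 - (2)²) + (3·7 - (1)²) = 27 + 59 + 20 = 106,
  det = 9·(3·7 - (1)²) - (0)·((0)·7 - (1)·(2)) + (2)·((0)·(1) - 3·(2)) = 9·(20) - (0)·(-2) + (2)·(-6) = 168.
  So p(λ) = λ³ - 19λ² + 106λ - 168.
Step 2 — look for an integer root (rational root theorem: any rational root is an integer divisor of 168). Testing λ = 6:
  p(6) = 216 - 684 + 636 - 168 = 0  ✓
  Dividing out (λ - 6): p(λ) = (λ - 6)(λ² - 13λ + 28).
Step 3 — remaining eigenvalues from the quadratic λ² - 13λ + 28 = 0:
  Δ = 13² - 4·28 = 169 - 112 = 57,  λ = (13 ± √57)/2 = (13 ± 7.5498)/2 ≈ 10.2749 or 2.7251.
  Sorted: λ_1 = 10.2749,  λ_2 = 6,  λ_3 = 2.7251  (check: sum = 19 = tr ✓).

Step 4 — unit eigenvector for λ_1 ≈ 10.2749: v spans the null space of (Sigma - λ_1 I), whose rows are
  r_1 = (-1.2749, 0, 2),  r_2 = (0, -7.2749, 1),  r_3 = (2, 1, -3.2749).
  v is orthogonal to every row, so take v ∝ r_1 × r_2 = ((0)·(1) - (2)·(-7.2749), (2)·(0) - (-1.2749)·(1), (-1.2749)·(-7.2749) - (0)·(0)) ≈ (14.5498, 1.2749, 9.2749).
  Let u = (14.5498, 1.2749, 9.2749).
  ||u|| = √((14.5498)² + (1.2749)² + (9.2749)²) = √(299.3472) ≈ 17.3017,  v_1 = u/||u|| ≈ (0.841, 0.0737, 0.5361) (||v_1|| = 1).

λ_1 = 10.2749,  λ_2 = 6,  λ_3 = 2.7251;  v_1 ≈ (0.841, 0.0737, 0.5361)


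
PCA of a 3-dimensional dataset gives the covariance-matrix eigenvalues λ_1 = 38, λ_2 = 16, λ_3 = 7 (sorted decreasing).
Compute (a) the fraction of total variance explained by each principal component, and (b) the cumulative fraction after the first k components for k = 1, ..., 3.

Step 1 — total variance = trace(Sigma) = Σ λ_i = 38 + 16 + 7 = 61.

Step 2 — fraction explained by component i = λ_i / Σ λ:
  PC1: 38/61 = 0.623
  PC2: 16/61 = 0.2623
  PC3: 7/61 = 0.1148

Step 3 — cumulative fraction after k components = (λ_1 + ... + λ_k) / Σ λ:
  k = 1: 38/61 = 0.623
  k = 2: (38 + 16)/61 = 54/61 = 0.8852
  k = 3: (38 + 16 + 7)/61 = 61/61 = 1

Summary (fraction, with percent):

explained: PC1 0.623 (62.3%), PC2 0.2623 (26.23%), PC3 0.1148 (11.48%);  cumulative: 0.623, 0.8852, 1


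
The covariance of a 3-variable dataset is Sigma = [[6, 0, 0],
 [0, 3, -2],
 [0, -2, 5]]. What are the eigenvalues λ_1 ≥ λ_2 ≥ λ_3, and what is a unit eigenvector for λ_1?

Step 1 — characteristic polynomial p(λ) = det(λI - Sigma) = λ³ - tr·λ² + c_1·λ - det, where tr = trace, c_1 = sum of the principal 2×2 minors, det = det(Sigma):
  tr = 6 + 3 + 5 = 14,
  c_1 = (6·3 - (0)²) + (6·5 - (0)²) + (3·5 - (-2)²) = 18 + 30 + 11 = 59,
  det = 6·(3·5 - (-2)²) - (0)·((0)·5 - (-2)·(0)) + (0)·((0)·(-2) - 3·(0)) = 6·(11) - (0)·(0) + (0)·(0) = 66.
  So p(λ) = λ³ - 14λ² + 59λ - 66.
Step 2 — look for an integer root (rational root theorem: any rational root is an integer divisor of 66). Testing λ = 6:
  p(6) = 216 - 504 + 354 - 66 = 0  ✓
  Dividing out (λ - 6): p(λ) = (λ - 6)(λ² - 8λ + 11).
Step 3 — remaining eigenvalues from the quadratic λ² - 8λ + 11 = 0:
  Δ = 8² - 4·11 = 64 - 44 = 20,  λ = (8 ± √20)/2 = (8 ± 4.4721)/2 ≈ 6.2361 or 1.7639.
  Sorted: λ_1 = 6.2361,  λ_2 = 6,  λ_3 = 1.7639  (check: sum = 14 = tr ✓).

Step 4 — unit eigenvector for λ_1 ≈ 6.2361: v spans the null space of (Sigma - λ_1 I), whose rows are
  r_1 = (-0.2361, 0, 0),  r_2 = (0, -3.2361, -2),  r_3 = (0, -2, -1.2361).
  v is orthogonal to every row, so take v ∝ r_1 × r_2 = ((0)·(-2) - (0)·(-3.2361), (0)·(0) - (-0.2361)·(-2), (-0.2361)·(-3.2361) - (0)·(0)) ≈ (0, -0.4721, 0.7639).
  Rescale (multiply by -1 so the first nonzero entry is positive): u = (0, 0.4721, -0.7639).
  ||u|| = √((0)² + (0.4721)² + (-0.7639)²) = √(0.8065) ≈ 0.8981,  v_1 = u/||u|| ≈ (0, 0.5257, -0.8507) (||v_1|| = 1).

λ_1 = 6.2361,  λ_2 = 6,  λ_3 = 1.7639;  v_1 ≈ (0, 0.5257, -0.8507)
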